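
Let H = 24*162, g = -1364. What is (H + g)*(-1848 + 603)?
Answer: -3142380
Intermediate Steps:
H = 3888
(H + g)*(-1848 + 603) = (3888 - 1364)*(-1848 + 603) = 2524*(-1245) = -3142380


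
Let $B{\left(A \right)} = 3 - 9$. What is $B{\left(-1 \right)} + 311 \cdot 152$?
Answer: $47266$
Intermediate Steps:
$B{\left(A \right)} = -6$ ($B{\left(A \right)} = 3 - 9 = -6$)
$B{\left(-1 \right)} + 311 \cdot 152 = -6 + 311 \cdot 152 = -6 + 47272 = 47266$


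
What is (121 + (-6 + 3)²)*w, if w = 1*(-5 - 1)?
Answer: -780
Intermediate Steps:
w = -6 (w = 1*(-6) = -6)
(121 + (-6 + 3)²)*w = (121 + (-6 + 3)²)*(-6) = (121 + (-3)²)*(-6) = (121 + 9)*(-6) = 130*(-6) = -780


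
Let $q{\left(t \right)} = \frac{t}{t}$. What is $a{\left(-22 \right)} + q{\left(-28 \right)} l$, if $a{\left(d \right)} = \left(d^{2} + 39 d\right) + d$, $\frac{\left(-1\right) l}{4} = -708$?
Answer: $2436$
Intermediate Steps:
$l = 2832$ ($l = \left(-4\right) \left(-708\right) = 2832$)
$a{\left(d \right)} = d^{2} + 40 d$
$q{\left(t \right)} = 1$
$a{\left(-22 \right)} + q{\left(-28 \right)} l = - 22 \left(40 - 22\right) + 1 \cdot 2832 = \left(-22\right) 18 + 2832 = -396 + 2832 = 2436$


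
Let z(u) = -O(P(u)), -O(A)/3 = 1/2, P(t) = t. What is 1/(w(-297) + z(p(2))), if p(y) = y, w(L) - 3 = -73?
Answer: -2/137 ≈ -0.014599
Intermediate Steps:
w(L) = -70 (w(L) = 3 - 73 = -70)
O(A) = -3/2
z(u) = 3/2 (z(u) = -1*(-3/2) = 3/2)
1/(w(-297) + z(p(2))) = 1/(-70 + 3/2) = 1/(-137/2) = -2/137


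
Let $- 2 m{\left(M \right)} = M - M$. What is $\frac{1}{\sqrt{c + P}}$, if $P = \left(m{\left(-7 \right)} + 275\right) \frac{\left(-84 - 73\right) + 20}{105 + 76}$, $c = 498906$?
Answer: $\frac{\sqrt{16337840291}}{90264311} \approx 0.0014161$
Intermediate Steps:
$m{\left(M \right)} = 0$ ($m{\left(M \right)} = - \frac{M - M}{2} = \left(- \frac{1}{2}\right) 0 = 0$)
$P = - \frac{37675}{181}$ ($P = \left(0 + 275\right) \frac{\left(-84 - 73\right) + 20}{105 + 76} = 275 \frac{\left(-84 - 73\right) + 20}{181} = 275 \left(-157 + 20\right) \frac{1}{181} = 275 \left(\left(-137\right) \frac{1}{181}\right) = 275 \left(- \frac{137}{181}\right) = - \frac{37675}{181} \approx -208.15$)
$\frac{1}{\sqrt{c + P}} = \frac{1}{\sqrt{498906 - \frac{37675}{181}}} = \frac{1}{\sqrt{\frac{90264311}{181}}} = \frac{1}{\frac{1}{181} \sqrt{16337840291}} = \frac{\sqrt{16337840291}}{90264311}$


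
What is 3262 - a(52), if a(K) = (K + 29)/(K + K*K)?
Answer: 8989991/2756 ≈ 3262.0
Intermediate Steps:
a(K) = (29 + K)/(K + K²)
3262 - a(52) = 3262 - (29 + 52)/(52*(1 + 52)) = 3262 - 81/(52*53) = 3262 - 1*81/2756 = 3262 - 81/2756 = 8989991/2756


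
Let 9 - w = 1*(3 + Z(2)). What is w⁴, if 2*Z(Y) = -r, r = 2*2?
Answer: 4096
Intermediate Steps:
r = 4
Z(Y) = -2 (Z(Y) = (-1*4)/2 = (½)*(-4) = -2)
w = 8 (w = 9 - (3 - 2) = 9 - 1 = 8)
w⁴ = 8⁴ = 4096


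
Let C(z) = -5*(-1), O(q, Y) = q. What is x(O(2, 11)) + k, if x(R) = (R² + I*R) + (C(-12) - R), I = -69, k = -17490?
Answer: -17621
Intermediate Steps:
C(z) = 5
x(R) = 5 + R² - 70*R (x(R) = (R² - 69*R) + (5 - R) = 5 + R² - 70*R)
x(O(2, 11)) + k = (5 + 2² - 70*2) - 17490 = (5 + 4 - 140) - 17490 = -131 - 17490 = -17621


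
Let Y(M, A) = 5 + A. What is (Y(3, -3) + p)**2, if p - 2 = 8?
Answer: 144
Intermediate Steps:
p = 10 (p = 2 + 8 = 10)
(Y(3, -3) + p)**2 = ((5 - 3) + 10)**2 = (2 + 10)**2 = 12**2 = 144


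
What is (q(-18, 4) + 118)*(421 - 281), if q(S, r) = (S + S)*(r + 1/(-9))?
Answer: -3080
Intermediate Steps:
q(S, r) = 2*S*(-⅑ + r) (q(S, r) = (2*S)*(r - ⅑) = (2*S)*(-⅑ + r) = 2*S*(-⅑ + r))
(q(-18, 4) + 118)*(421 - 281) = ((2/9)*(-18)*(-1 + 9*4) + 118)*(421 - 281) = ((2/9)*(-18)*(-1 + 36) + 118)*140 = ((2/9)*(-18)*35 + 118)*140 = (-140 + 118)*140 = -22*140 = -3080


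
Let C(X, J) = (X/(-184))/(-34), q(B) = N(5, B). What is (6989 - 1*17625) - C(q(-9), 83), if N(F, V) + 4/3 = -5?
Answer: -199616429/18768 ≈ -10636.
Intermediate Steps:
N(F, V) = -19/3 (N(F, V) = -4/3 - 5 = -19/3)
q(B) = -19/3
C(X, J) = X/6256 (C(X, J) = (X*(-1/184))*(-1/34) = -X/184*(-1/34) = X/6256)
(6989 - 1*17625) - C(q(-9), 83) = (6989 - 1*17625) - (-19)/(6256*3) = (6989 - 17625) - 1*(-19/18768) = -10636 + 19/18768 = -199616429/18768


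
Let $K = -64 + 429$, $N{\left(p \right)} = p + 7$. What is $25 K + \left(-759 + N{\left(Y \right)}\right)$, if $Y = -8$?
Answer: $8365$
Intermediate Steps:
$N{\left(p \right)} = 7 + p$
$K = 365$
$25 K + \left(-759 + N{\left(Y \right)}\right) = 25 \cdot 365 + \left(-759 + \left(7 - 8\right)\right) = 9125 - 760 = 8365$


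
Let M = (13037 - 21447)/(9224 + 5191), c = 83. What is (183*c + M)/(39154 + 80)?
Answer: 43788205/113111622 ≈ 0.38712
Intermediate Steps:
M = -1682/2883 (M = -8410/14415 = -8410*1/14415 = -1682/2883 ≈ -0.58342)
(183*c + M)/(39154 + 80) = (183*83 - 1682/2883)/(39154 + 80) = (15189 - 1682/2883)/39234 = (43788205/2883)*(1/39234) = 43788205/113111622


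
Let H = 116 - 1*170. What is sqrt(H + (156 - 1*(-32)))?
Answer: sqrt(134) ≈ 11.576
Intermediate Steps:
H = -54 (H = 116 - 170 = -54)
sqrt(H + (156 - 1*(-32))) = sqrt(-54 + (156 - 1*(-32))) = sqrt(-54 + (156 + 32)) = sqrt(-54 + 188) = sqrt(134)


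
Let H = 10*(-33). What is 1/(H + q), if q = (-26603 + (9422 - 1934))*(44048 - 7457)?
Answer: -1/699437295 ≈ -1.4297e-9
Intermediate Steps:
q = -699436965 (q = (-26603 + 7488)*36591 = -19115*36591 = -699436965)
H = -330
1/(H + q) = 1/(-330 - 699436965) = 1/(-699437295) = -1/699437295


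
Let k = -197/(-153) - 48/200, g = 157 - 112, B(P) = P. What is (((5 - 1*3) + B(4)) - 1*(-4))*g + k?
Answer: 1725257/3825 ≈ 451.05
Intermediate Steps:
g = 45
k = 4007/3825 (k = -197*(-1/153) - 48*1/200 = 197/153 - 6/25 = 4007/3825 ≈ 1.0476)
(((5 - 1*3) + B(4)) - 1*(-4))*g + k = (((5 - 1*3) + 4) - 1*(-4))*45 + 4007/3825 = (((5 - 3) + 4) + 4)*45 + 4007/3825 = ((2 + 4) + 4)*45 + 4007/3825 = (6 + 4)*45 + 4007/3825 = 10*45 + 4007/3825 = 450 + 4007/3825 = 1725257/3825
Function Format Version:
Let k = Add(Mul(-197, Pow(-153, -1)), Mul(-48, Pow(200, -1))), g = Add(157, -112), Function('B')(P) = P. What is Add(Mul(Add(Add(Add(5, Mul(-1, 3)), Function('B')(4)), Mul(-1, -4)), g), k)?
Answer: Rational(1725257, 3825) ≈ 451.05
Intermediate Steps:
g = 45
k = Rational(4007, 3825) (k = Add(Mul(-197, Rational(-1, 153)), Mul(-48, Rational(1, 200))) = Add(Rational(197, 153), Rational(-6, 25)) = Rational(4007, 3825) ≈ 1.0476)
Add(Mul(Add(Add(Add(5, Mul(-1, 3)), Function('B')(4)), Mul(-1, -4)), g), k) = Add(Mul(Add(Add(Add(5, Mul(-1, 3)), 4), Mul(-1, -4)), 45), Rational(4007, 3825)) = Add(Mul(Add(Add(Add(5, -3), 4), 4), 45), Rational(4007, 3825)) = Add(Mul(Add(Add(2, 4), 4), 45), Rational(4007, 3825)) = Add(Mul(Add(6, 4), 45), Rational(4007, 3825)) = Add(Mul(10, 45), Rational(4007, 3825)) = Add(450, Rational(4007, 3825)) = Rational(1725257, 3825)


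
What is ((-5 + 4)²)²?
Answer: 1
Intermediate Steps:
((-5 + 4)²)² = ((-1)²)² = 1² = 1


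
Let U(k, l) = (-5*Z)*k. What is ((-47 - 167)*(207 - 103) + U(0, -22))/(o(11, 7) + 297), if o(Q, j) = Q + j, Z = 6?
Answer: -22256/315 ≈ -70.654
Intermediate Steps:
U(k, l) = -30*k (U(k, l) = (-5*6)*k = -30*k)
((-47 - 167)*(207 - 103) + U(0, -22))/(o(11, 7) + 297) = ((-47 - 167)*(207 - 103) - 30*0)/((11 + 7) + 297) = (-214*104 + 0)/(18 + 297) = (-22256 + 0)/315 = -22256*1/315 = -22256/315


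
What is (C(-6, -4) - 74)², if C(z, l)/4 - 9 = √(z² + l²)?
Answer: 2276 - 608*√13 ≈ 83.825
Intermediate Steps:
C(z, l) = 36 + 4*√(l² + z²) (C(z, l) = 36 + 4*√(z² + l²) = 36 + 4*√(l² + z²))
(C(-6, -4) - 74)² = ((36 + 4*√((-4)² + (-6)²)) - 74)² = ((36 + 4*√(16 + 36)) - 74)² = ((36 + 4*√52) - 74)² = ((36 + 4*(2*√13)) - 74)² = ((36 + 8*√13) - 74)² = (-38 + 8*√13)²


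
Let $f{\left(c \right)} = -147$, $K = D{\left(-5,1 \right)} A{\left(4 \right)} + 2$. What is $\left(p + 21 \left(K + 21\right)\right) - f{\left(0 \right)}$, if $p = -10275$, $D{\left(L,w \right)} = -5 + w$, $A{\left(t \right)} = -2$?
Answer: $-9477$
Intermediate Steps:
$K = 10$ ($K = \left(-5 + 1\right) \left(-2\right) + 2 = \left(-4\right) \left(-2\right) + 2 = 8 + 2 = 10$)
$\left(p + 21 \left(K + 21\right)\right) - f{\left(0 \right)} = \left(-10275 + 21 \left(10 + 21\right)\right) - -147 = \left(-10275 + 21 \cdot 31\right) + 147 = \left(-10275 + 651\right) + 147 = -9624 + 147 = -9477$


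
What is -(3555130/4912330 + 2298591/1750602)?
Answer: -583835173843/286651157422 ≈ -2.0367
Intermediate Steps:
-(3555130/4912330 + 2298591/1750602) = -(3555130*(1/4912330) + 2298591*(1/1750602)) = -(355513/491233 + 766197/583534) = -1*583835173843/286651157422 = -583835173843/286651157422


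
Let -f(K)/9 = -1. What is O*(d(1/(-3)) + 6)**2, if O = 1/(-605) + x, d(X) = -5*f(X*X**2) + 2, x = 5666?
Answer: 4692834801/605 ≈ 7.7568e+6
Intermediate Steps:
f(K) = 9 (f(K) = -9*(-1) = 9)
d(X) = -43 (d(X) = -5*9 + 2 = -45 + 2 = -43)
O = 3427929/605 (O = 1/(-605) + 5666 = -1/605 + 5666 = 3427929/605 ≈ 5666.0)
O*(d(1/(-3)) + 6)**2 = 3427929*(-43 + 6)**2/605 = (3427929/605)*(-37)**2 = (3427929/605)*1369 = 4692834801/605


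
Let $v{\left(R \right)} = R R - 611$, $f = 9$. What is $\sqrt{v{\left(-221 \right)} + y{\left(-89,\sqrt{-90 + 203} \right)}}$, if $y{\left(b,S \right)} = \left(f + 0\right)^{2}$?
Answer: $\sqrt{48311} \approx 219.8$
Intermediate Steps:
$y{\left(b,S \right)} = 81$ ($y{\left(b,S \right)} = \left(9 + 0\right)^{2} = 9^{2} = 81$)
$v{\left(R \right)} = -611 + R^{2}$ ($v{\left(R \right)} = R^{2} - 611 = -611 + R^{2}$)
$\sqrt{v{\left(-221 \right)} + y{\left(-89,\sqrt{-90 + 203} \right)}} = \sqrt{\left(-611 + \left(-221\right)^{2}\right) + 81} = \sqrt{\left(-611 + 48841\right) + 81} = \sqrt{48230 + 81} = \sqrt{48311}$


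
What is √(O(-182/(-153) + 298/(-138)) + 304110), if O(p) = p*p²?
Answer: √5181600861269781763/4127787 ≈ 551.46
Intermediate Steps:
O(p) = p³
√(O(-182/(-153) + 298/(-138)) + 304110) = √((-182/(-153) + 298/(-138))³ + 304110) = √((-182*(-1/153) + 298*(-1/138))³ + 304110) = √((182/153 - 149/69)³ + 304110) = √((-3413/3519)³ + 304110) = √(-39756565997/43577047359 + 304110) = √(13252176115779493/43577047359) = √5181600861269781763/4127787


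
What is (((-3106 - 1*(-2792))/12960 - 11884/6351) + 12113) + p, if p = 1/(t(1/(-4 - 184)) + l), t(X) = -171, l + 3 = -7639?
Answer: 1298067981309163/107179984080 ≈ 12111.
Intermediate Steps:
l = -7642 (l = -3 - 7639 = -7642)
p = -1/7813 (p = 1/(-171 - 7642) = 1/(-7813) = -1/7813 ≈ -0.00012799)
(((-3106 - 1*(-2792))/12960 - 11884/6351) + 12113) + p = (((-3106 - 1*(-2792))/12960 - 11884/6351) + 12113) - 1/7813 = (((-3106 + 2792)*(1/12960) - 11884*1/6351) + 12113) - 1/7813 = ((-314*1/12960 - 11884/6351) + 12113) - 1/7813 = ((-157/6480 - 11884/6351) + 12113) - 1/7813 = (-26001809/13718160 + 12113) - 1/7813 = 166142070271/13718160 - 1/7813 = 1298067981309163/107179984080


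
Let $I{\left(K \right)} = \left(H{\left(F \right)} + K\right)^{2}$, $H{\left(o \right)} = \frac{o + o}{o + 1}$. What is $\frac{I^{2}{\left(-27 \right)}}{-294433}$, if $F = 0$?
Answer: $- \frac{531441}{294433} \approx -1.805$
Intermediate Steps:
$H{\left(o \right)} = \frac{2 o}{1 + o}$
$I{\left(K \right)} = K^{2}$ ($I{\left(K \right)} = \left(2 \cdot 0 \frac{1}{1 + 0} + K\right)^{2} = \left(2 \cdot 0 \cdot 1^{-1} + K\right)^{2} = \left(2 \cdot 0 \cdot 1 + K\right)^{2} = \left(0 + K\right)^{2} = K^{2}$)
$\frac{I^{2}{\left(-27 \right)}}{-294433} = \frac{\left(\left(-27\right)^{2}\right)^{2}}{-294433} = 729^{2} \left(- \frac{1}{294433}\right) = 531441 \left(- \frac{1}{294433}\right) = - \frac{531441}{294433}$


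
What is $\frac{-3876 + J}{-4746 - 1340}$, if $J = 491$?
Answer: $\frac{3385}{6086} \approx 0.55619$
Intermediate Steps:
$\frac{-3876 + J}{-4746 - 1340} = \frac{-3876 + 491}{-4746 - 1340} = - \frac{3385}{-6086} = \left(-3385\right) \left(- \frac{1}{6086}\right) = \frac{3385}{6086}$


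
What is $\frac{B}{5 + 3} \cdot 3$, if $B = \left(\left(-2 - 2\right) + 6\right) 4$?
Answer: $3$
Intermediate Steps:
$B = 8$ ($B = \left(-4 + 6\right) 4 = 2 \cdot 4 = 8$)
$\frac{B}{5 + 3} \cdot 3 = \frac{1}{5 + 3} \cdot 8 \cdot 3 = \frac{1}{8} \cdot 8 \cdot 3 = 1 \cdot 3 = 3$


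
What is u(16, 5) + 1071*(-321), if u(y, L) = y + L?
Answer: -343770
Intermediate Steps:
u(y, L) = L + y
u(16, 5) + 1071*(-321) = (5 + 16) + 1071*(-321) = 21 - 343791 = -343770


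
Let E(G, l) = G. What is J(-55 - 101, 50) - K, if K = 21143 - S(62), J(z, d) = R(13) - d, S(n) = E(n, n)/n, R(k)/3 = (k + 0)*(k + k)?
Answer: -20178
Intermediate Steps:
R(k) = 6*k**2 (R(k) = 3*((k + 0)*(k + k)) = 3*(k*(2*k)) = 3*(2*k**2) = 6*k**2)
S(n) = 1 (S(n) = n/n = 1)
J(z, d) = 1014 - d (J(z, d) = 6*13**2 - d = 6*169 - d = 1014 - d)
K = 21142 (K = 21143 - 1*1 = 21143 - 1 = 21142)
J(-55 - 101, 50) - K = (1014 - 1*50) - 1*21142 = (1014 - 50) - 21142 = 964 - 21142 = -20178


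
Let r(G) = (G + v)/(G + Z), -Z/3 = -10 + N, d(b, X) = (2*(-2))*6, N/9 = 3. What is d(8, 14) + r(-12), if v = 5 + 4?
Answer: -503/21 ≈ -23.952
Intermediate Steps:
N = 27 (N = 9*3 = 27)
d(b, X) = -24 (d(b, X) = -4*6 = -24)
Z = -51 (Z = -3*(-10 + 27) = -3*17 = -51)
v = 9
r(G) = (9 + G)/(-51 + G) (r(G) = (G + 9)/(G - 51) = (9 + G)/(-51 + G))
d(8, 14) + r(-12) = -24 + (9 - 12)/(-51 - 12) = -24 - 3/(-63) = -24 - 1/63*(-3) = -24 + 1/21 = -503/21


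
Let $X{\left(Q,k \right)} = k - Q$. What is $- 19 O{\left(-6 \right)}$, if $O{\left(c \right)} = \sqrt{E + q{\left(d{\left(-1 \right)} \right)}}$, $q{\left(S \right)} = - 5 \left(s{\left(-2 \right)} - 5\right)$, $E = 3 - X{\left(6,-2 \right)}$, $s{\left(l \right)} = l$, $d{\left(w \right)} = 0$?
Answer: $- 19 \sqrt{46} \approx -128.86$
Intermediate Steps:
$E = 11$ ($E = 3 - \left(-2 - 6\right) = 3 - -8 = 3 + 8 = 11$)
$q{\left(S \right)} = 35$ ($q{\left(S \right)} = - 5 \left(-2 - 5\right) = \left(-5\right) \left(-7\right) = 35$)
$O{\left(c \right)} = \sqrt{46}$ ($O{\left(c \right)} = \sqrt{11 + 35} = \sqrt{46}$)
$- 19 O{\left(-6 \right)} = - 19 \sqrt{46}$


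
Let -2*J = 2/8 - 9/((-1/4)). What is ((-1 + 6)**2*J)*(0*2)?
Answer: 0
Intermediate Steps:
J = -145/8 (J = -(2/8 - 9/((-1/4)))/2 = -(2*(1/8) - 9/((-1*1/4)))/2 = -(1/4 - 9/(-1/4))/2 = -(1/4 - 9*(-4))/2 = -(1/4 + 36)/2 = -1/2*145/4 = -145/8 ≈ -18.125)
((-1 + 6)**2*J)*(0*2) = ((-1 + 6)**2*(-145/8))*(0*2) = (5**2*(-145/8))*0 = (25*(-145/8))*0 = -3625/8*0 = 0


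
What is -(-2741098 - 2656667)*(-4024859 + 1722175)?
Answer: -12429347101260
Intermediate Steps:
-(-2741098 - 2656667)*(-4024859 + 1722175) = -(-5397765)*(-2302684) = -1*12429347101260 = -12429347101260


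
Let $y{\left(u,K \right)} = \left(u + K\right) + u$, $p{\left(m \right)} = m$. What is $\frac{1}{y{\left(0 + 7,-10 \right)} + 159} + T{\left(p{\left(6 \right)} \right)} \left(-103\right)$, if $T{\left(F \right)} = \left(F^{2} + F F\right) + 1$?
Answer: $- \frac{1225596}{163} \approx -7519.0$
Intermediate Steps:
$y{\left(u,K \right)} = K + 2 u$ ($y{\left(u,K \right)} = \left(K + u\right) + u = K + 2 u$)
$T{\left(F \right)} = 1 + 2 F^{2}$ ($T{\left(F \right)} = \left(F^{2} + F^{2}\right) + 1 = 2 F^{2} + 1 = 1 + 2 F^{2}$)
$\frac{1}{y{\left(0 + 7,-10 \right)} + 159} + T{\left(p{\left(6 \right)} \right)} \left(-103\right) = \frac{1}{\left(-10 + 2 \left(0 + 7\right)\right) + 159} + \left(1 + 2 \cdot 6^{2}\right) \left(-103\right) = \frac{1}{\left(-10 + 2 \cdot 7\right) + 159} + \left(1 + 2 \cdot 36\right) \left(-103\right) = \frac{1}{\left(-10 + 14\right) + 159} + \left(1 + 72\right) \left(-103\right) = \frac{1}{4 + 159} + 73 \left(-103\right) = \frac{1}{163} - 7519 = - \frac{1225596}{163}$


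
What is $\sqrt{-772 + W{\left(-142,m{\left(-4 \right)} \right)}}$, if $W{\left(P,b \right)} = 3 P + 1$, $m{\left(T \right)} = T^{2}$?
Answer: $3 i \sqrt{133} \approx 34.598 i$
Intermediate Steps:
$W{\left(P,b \right)} = 1 + 3 P$
$\sqrt{-772 + W{\left(-142,m{\left(-4 \right)} \right)}} = \sqrt{-772 + \left(1 + 3 \left(-142\right)\right)} = \sqrt{-772 + \left(1 - 426\right)} = \sqrt{-772 - 425} = \sqrt{-1197} = 3 i \sqrt{133}$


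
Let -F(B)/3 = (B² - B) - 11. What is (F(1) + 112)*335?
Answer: 48575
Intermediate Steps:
F(B) = 33 - 3*B² + 3*B (F(B) = -3*((B² - B) - 11) = -3*(-11 + B² - B) = 33 - 3*B² + 3*B)
(F(1) + 112)*335 = ((33 - 3*1² + 3*1) + 112)*335 = ((33 - 3*1 + 3) + 112)*335 = ((33 - 3 + 3) + 112)*335 = (33 + 112)*335 = 145*335 = 48575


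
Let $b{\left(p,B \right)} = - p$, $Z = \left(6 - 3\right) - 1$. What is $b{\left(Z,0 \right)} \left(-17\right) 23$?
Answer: $782$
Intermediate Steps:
$Z = 2$ ($Z = 3 - 1 = 2$)
$b{\left(Z,0 \right)} \left(-17\right) 23 = \left(-1\right) 2 \left(-17\right) 23 = \left(-2\right) \left(-17\right) 23 = 34 \cdot 23 = 782$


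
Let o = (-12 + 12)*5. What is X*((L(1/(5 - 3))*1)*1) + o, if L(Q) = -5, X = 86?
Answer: -430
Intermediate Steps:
o = 0 (o = 0*5 = 0)
X*((L(1/(5 - 3))*1)*1) + o = 86*(-5*1*1) + 0 = 86*(-5*1) + 0 = 86*(-5) + 0 = -430 + 0 = -430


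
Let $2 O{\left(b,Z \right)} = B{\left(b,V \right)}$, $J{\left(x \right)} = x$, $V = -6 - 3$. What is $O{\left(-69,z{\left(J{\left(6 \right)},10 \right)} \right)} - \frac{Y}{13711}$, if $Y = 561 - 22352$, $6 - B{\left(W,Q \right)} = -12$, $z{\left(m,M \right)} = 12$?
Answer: $\frac{145190}{13711} \approx 10.589$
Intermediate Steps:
$V = -9$
$B{\left(W,Q \right)} = 18$ ($B{\left(W,Q \right)} = 6 - -12 = 6 + 12 = 18$)
$O{\left(b,Z \right)} = 9$ ($O{\left(b,Z \right)} = \frac{1}{2} \cdot 18 = 9$)
$Y = -21791$ ($Y = 561 - 22352 = -21791$)
$O{\left(-69,z{\left(J{\left(6 \right)},10 \right)} \right)} - \frac{Y}{13711} = 9 - - \frac{21791}{13711} = 9 + \frac{21791}{13711} = \frac{145190}{13711}$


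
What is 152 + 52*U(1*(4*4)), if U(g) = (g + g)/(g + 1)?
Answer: 4248/17 ≈ 249.88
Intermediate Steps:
U(g) = 2*g/(1 + g) (U(g) = (2*g)/(1 + g) = 2*g/(1 + g))
152 + 52*U(1*(4*4)) = 152 + 52*(2*(1*(4*4))/(1 + 1*(4*4))) = 152 + 52*(2*(1*16)/(1 + 1*16)) = 152 + 52*(2*16/(1 + 16)) = 152 + 52*(2*16/17) = 152 + 52*(2*16*(1/17)) = 152 + 52*(32/17) = 152 + 1664/17 = 4248/17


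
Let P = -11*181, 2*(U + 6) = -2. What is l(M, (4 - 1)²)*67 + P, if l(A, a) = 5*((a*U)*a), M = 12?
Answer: -191936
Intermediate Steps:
U = -7 (U = -6 + (½)*(-2) = -6 - 1 = -7)
l(A, a) = -35*a² (l(A, a) = 5*((a*(-7))*a) = 5*((-7*a)*a) = 5*(-7*a²) = -35*a²)
P = -1991
l(M, (4 - 1)²)*67 + P = -35*(4 - 1)⁴*67 - 1991 = -35*(3²)²*67 - 1991 = -35*9²*67 - 1991 = -35*81*67 - 1991 = -2835*67 - 1991 = -189945 - 1991 = -191936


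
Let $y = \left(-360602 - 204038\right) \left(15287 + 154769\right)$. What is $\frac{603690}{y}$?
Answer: $- \frac{60369}{9602041984} \approx -6.2871 \cdot 10^{-6}$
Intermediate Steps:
$y = -96020419840$ ($y = \left(-564640\right) 170056 = -96020419840$)
$\frac{603690}{y} = \frac{603690}{-96020419840} = 603690 \left(- \frac{1}{96020419840}\right) = - \frac{60369}{9602041984}$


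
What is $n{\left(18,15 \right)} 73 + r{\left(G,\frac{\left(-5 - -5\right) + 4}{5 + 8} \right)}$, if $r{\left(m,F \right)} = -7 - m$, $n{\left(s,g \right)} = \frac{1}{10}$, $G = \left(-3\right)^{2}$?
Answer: $- \frac{87}{10} \approx -8.7$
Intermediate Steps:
$G = 9$
$n{\left(s,g \right)} = \frac{1}{10}$
$n{\left(18,15 \right)} 73 + r{\left(G,\frac{\left(-5 - -5\right) + 4}{5 + 8} \right)} = \frac{1}{10} \cdot 73 - 16 = \frac{73}{10} - 16 = - \frac{87}{10}$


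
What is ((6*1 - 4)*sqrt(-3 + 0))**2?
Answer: -12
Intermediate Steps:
((6*1 - 4)*sqrt(-3 + 0))**2 = ((6 - 4)*sqrt(-3))**2 = (2*(I*sqrt(3)))**2 = (2*I*sqrt(3))**2 = -12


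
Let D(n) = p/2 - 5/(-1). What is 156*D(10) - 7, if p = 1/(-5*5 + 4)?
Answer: 5385/7 ≈ 769.29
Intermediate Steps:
p = -1/21 (p = 1/(-25 + 4) = 1/(-21) = -1/21 ≈ -0.047619)
D(n) = 209/42 (D(n) = -1/21/2 - 5/(-1) = -1/21*½ - 5*(-1) = -1/42 + 5 = 209/42)
156*D(10) - 7 = 156*(209/42) - 7 = 5434/7 - 7 = 5385/7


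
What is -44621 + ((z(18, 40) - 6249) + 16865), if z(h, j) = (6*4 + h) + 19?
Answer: -33944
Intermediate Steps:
z(h, j) = 43 + h (z(h, j) = (24 + h) + 19 = 43 + h)
-44621 + ((z(18, 40) - 6249) + 16865) = -44621 + (((43 + 18) - 6249) + 16865) = -44621 + ((61 - 6249) + 16865) = -44621 + (-6188 + 16865) = -44621 + 10677 = -33944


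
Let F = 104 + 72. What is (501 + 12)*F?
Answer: 90288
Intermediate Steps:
F = 176
(501 + 12)*F = (501 + 12)*176 = 513*176 = 90288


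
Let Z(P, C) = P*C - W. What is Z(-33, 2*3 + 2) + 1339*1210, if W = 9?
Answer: 1619917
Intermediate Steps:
Z(P, C) = -9 + C*P (Z(P, C) = P*C - 1*9 = C*P - 9 = -9 + C*P)
Z(-33, 2*3 + 2) + 1339*1210 = (-9 + (2*3 + 2)*(-33)) + 1339*1210 = (-9 + (6 + 2)*(-33)) + 1620190 = (-9 + 8*(-33)) + 1620190 = (-9 - 264) + 1620190 = -273 + 1620190 = 1619917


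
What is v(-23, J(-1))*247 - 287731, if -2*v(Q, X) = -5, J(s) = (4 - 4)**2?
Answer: -574227/2 ≈ -2.8711e+5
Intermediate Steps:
J(s) = 0 (J(s) = 0**2 = 0)
v(Q, X) = 5/2 (v(Q, X) = -1/2*(-5) = 5/2)
v(-23, J(-1))*247 - 287731 = (5/2)*247 - 287731 = 1235/2 - 287731 = -574227/2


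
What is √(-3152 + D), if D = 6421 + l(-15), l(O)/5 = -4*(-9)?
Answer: √3449 ≈ 58.728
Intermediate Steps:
l(O) = 180 (l(O) = 5*(-4*(-9)) = 5*36 = 180)
D = 6601 (D = 6421 + 180 = 6601)
√(-3152 + D) = √(-3152 + 6601) = √3449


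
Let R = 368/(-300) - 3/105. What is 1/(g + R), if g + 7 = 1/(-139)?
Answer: -72975/602951 ≈ -0.12103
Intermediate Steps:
g = -974/139 (g = -7 + 1/(-139) = -7 - 1/139 = -974/139 ≈ -7.0072)
R = -659/525 (R = 368*(-1/300) - 3*1/105 = -92/75 - 1/35 = -659/525 ≈ -1.2552)
1/(g + R) = 1/(-974/139 - 659/525) = 1/(-602951/72975) = -72975/602951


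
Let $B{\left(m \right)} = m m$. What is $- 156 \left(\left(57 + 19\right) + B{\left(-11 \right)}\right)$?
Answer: $-30732$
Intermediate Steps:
$B{\left(m \right)} = m^{2}$
$- 156 \left(\left(57 + 19\right) + B{\left(-11 \right)}\right) = - 156 \left(\left(57 + 19\right) + \left(-11\right)^{2}\right) = - 156 \left(76 + 121\right) = \left(-156\right) 197 = -30732$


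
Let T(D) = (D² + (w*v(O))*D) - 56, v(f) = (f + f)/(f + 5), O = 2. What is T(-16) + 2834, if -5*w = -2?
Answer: 106062/35 ≈ 3030.3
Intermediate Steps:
w = ⅖ (w = -⅕*(-2) = ⅖ ≈ 0.40000)
v(f) = 2*f/(5 + f) (v(f) = (2*f)/(5 + f) = 2*f/(5 + f))
T(D) = -56 + D² + 8*D/35 (T(D) = (D² + (2*(2*2/(5 + 2))/5)*D) - 56 = (D² + (2*(2*2/7)/5)*D) - 56 = (D² + (2*(2*2*(⅐))/5)*D) - 56 = (D² + ((⅖)*(4/7))*D) - 56 = (D² + 8*D/35) - 56 = -56 + D² + 8*D/35)
T(-16) + 2834 = (-56 + (-16)² + (8/35)*(-16)) + 2834 = (-56 + 256 - 128/35) + 2834 = 6872/35 + 2834 = 106062/35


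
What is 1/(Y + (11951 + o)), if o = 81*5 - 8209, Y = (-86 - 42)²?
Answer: 1/20531 ≈ 4.8707e-5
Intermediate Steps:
Y = 16384 (Y = (-128)² = 16384)
o = -7804 (o = 405 - 8209 = -7804)
1/(Y + (11951 + o)) = 1/(16384 + (11951 - 7804)) = 1/(16384 + 4147) = 1/20531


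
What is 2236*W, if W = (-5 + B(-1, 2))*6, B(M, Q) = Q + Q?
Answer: -13416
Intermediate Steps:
B(M, Q) = 2*Q
W = -6 (W = (-5 + 2*2)*6 = (-5 + 4)*6 = -1*6 = -6)
2236*W = 2236*(-6) = -13416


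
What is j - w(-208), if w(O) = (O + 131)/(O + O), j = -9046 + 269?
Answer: -3651309/416 ≈ -8777.2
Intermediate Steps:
j = -8777
w(O) = (131 + O)/(2*O) (w(O) = (131 + O)/((2*O)) = (131 + O)*(1/(2*O)) = (131 + O)/(2*O))
j - w(-208) = -8777 - (131 - 208)/(2*(-208)) = -8777 - (-1)*(-77)/(2*208) = -8777 - 1*77/416 = -8777 - 77/416 = -3651309/416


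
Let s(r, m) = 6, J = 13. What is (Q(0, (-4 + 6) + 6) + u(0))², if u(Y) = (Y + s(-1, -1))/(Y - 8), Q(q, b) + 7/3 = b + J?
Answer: 46225/144 ≈ 321.01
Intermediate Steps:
Q(q, b) = 32/3 + b (Q(q, b) = -7/3 + (b + 13) = -7/3 + (13 + b) = 32/3 + b)
u(Y) = (6 + Y)/(-8 + Y) (u(Y) = (Y + 6)/(Y - 8) = (6 + Y)/(-8 + Y))
(Q(0, (-4 + 6) + 6) + u(0))² = ((32/3 + ((-4 + 6) + 6)) + (6 + 0)/(-8 + 0))² = ((32/3 + (2 + 6)) + 6/(-8))² = ((32/3 + 8) - ⅛*6)² = (56/3 - ¾)² = (215/12)² = 46225/144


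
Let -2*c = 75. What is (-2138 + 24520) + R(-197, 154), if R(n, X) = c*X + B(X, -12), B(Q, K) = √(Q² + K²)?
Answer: 16607 + 2*√5965 ≈ 16761.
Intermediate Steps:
c = -75/2 (c = -½*75 = -75/2 ≈ -37.500)
B(Q, K) = √(K² + Q²)
R(n, X) = √(144 + X²) - 75*X/2 (R(n, X) = -75*X/2 + √((-12)² + X²) = -75*X/2 + √(144 + X²) = √(144 + X²) - 75*X/2)
(-2138 + 24520) + R(-197, 154) = (-2138 + 24520) + (√(144 + 154²) - 75/2*154) = 22382 + (√(144 + 23716) - 5775) = 22382 + (√23860 - 5775) = 22382 + (2*√5965 - 5775) = 22382 + (-5775 + 2*√5965) = 16607 + 2*√5965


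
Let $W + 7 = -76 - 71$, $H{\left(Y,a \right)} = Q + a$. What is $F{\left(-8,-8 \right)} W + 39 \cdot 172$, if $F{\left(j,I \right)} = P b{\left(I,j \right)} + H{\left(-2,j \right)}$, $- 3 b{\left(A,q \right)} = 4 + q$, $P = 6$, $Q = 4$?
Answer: $6092$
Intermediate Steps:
$H{\left(Y,a \right)} = 4 + a$
$b{\left(A,q \right)} = - \frac{4}{3} - \frac{q}{3}$ ($b{\left(A,q \right)} = - \frac{4 + q}{3} = - \frac{4}{3} - \frac{q}{3}$)
$F{\left(j,I \right)} = -4 - j$ ($F{\left(j,I \right)} = 6 \left(- \frac{4}{3} - \frac{j}{3}\right) + \left(4 + j\right) = \left(-8 - 2 j\right) + \left(4 + j\right) = -4 - j$)
$W = -154$ ($W = -7 - 147 = -154$)
$F{\left(-8,-8 \right)} W + 39 \cdot 172 = \left(-4 - -8\right) \left(-154\right) + 39 \cdot 172 = \left(-4 + 8\right) \left(-154\right) + 6708 = 4 \left(-154\right) + 6708 = -616 + 6708 = 6092$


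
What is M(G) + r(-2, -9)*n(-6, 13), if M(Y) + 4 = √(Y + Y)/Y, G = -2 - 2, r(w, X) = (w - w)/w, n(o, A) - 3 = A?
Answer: -4 - I*√2/2 ≈ -4.0 - 0.70711*I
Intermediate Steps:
n(o, A) = 3 + A
r(w, X) = 0 (r(w, X) = 0/w = 0)
G = -4
M(Y) = -4 + √2/√Y (M(Y) = -4 + √(Y + Y)/Y = -4 + √(2*Y)/Y = -4 + (√2*√Y)/Y = -4 + √2/√Y)
M(G) + r(-2, -9)*n(-6, 13) = (-4 + √2/√(-4)) + 0*(3 + 13) = (-4 + √2*(-I/2)) + 0*16 = (-4 - I*√2/2) + 0 = -4 - I*√2/2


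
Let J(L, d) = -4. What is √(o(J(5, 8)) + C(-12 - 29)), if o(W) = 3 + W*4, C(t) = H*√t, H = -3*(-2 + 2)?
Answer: I*√13 ≈ 3.6056*I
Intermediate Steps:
H = 0 (H = -3*0 = 0)
C(t) = 0 (C(t) = 0*√t = 0)
o(W) = 3 + 4*W
√(o(J(5, 8)) + C(-12 - 29)) = √((3 + 4*(-4)) + 0) = √((3 - 16) + 0) = √(-13 + 0) = √(-13) = I*√13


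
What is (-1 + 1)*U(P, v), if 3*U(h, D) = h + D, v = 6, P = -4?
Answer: 0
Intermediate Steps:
U(h, D) = D/3 + h/3 (U(h, D) = (h + D)/3 = (D + h)/3 = D/3 + h/3)
(-1 + 1)*U(P, v) = (-1 + 1)*((⅓)*6 + (⅓)*(-4)) = 0*(2 - 4/3) = 0*(⅔) = 0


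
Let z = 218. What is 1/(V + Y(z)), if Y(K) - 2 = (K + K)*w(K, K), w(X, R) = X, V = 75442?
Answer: 1/170492 ≈ 5.8654e-6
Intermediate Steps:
Y(K) = 2 + 2*K² (Y(K) = 2 + (K + K)*K = 2 + (2*K)*K = 2 + 2*K²)
1/(V + Y(z)) = 1/(75442 + (2 + 2*218²)) = 1/(75442 + (2 + 2*47524)) = 1/(75442 + (2 + 95048)) = 1/(75442 + 95050) = 1/170492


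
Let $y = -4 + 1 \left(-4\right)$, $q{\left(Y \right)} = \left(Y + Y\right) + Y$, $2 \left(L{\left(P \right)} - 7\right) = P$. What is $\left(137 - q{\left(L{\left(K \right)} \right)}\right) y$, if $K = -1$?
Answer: $-940$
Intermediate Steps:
$L{\left(P \right)} = 7 + \frac{P}{2}$
$q{\left(Y \right)} = 3 Y$ ($q{\left(Y \right)} = 2 Y + Y = 3 Y$)
$y = -8$ ($y = -4 - 4 = -8$)
$\left(137 - q{\left(L{\left(K \right)} \right)}\right) y = \left(137 - 3 \left(7 + \frac{1}{2} \left(-1\right)\right)\right) \left(-8\right) = \left(137 - 3 \left(7 - \frac{1}{2}\right)\right) \left(-8\right) = \left(137 - 3 \cdot \frac{13}{2}\right) \left(-8\right) = \left(137 - \frac{39}{2}\right) \left(-8\right) = \frac{235}{2} \left(-8\right) = -940$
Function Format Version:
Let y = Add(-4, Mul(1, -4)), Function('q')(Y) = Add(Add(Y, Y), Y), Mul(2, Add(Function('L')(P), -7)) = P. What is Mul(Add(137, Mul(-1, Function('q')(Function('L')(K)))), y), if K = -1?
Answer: -940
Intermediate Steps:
Function('L')(P) = Add(7, Mul(Rational(1, 2), P))
Function('q')(Y) = Mul(3, Y) (Function('q')(Y) = Add(Mul(2, Y), Y) = Mul(3, Y))
y = -8 (y = Add(-4, -4) = -8)
Mul(Add(137, Mul(-1, Function('q')(Function('L')(K)))), y) = Mul(Add(137, Mul(-1, Mul(3, Add(7, Mul(Rational(1, 2), -1))))), -8) = Mul(Add(137, Mul(-1, Mul(3, Add(7, Rational(-1, 2))))), -8) = Mul(Add(137, Mul(-1, Mul(3, Rational(13, 2)))), -8) = Mul(Add(137, Mul(-1, Rational(39, 2))), -8) = Mul(Add(137, Rational(-39, 2)), -8) = Mul(Rational(235, 2), -8) = -940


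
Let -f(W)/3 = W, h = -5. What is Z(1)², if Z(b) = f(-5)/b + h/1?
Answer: 100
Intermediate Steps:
f(W) = -3*W
Z(b) = -5 + 15/b (Z(b) = (-3*(-5))/b - 5/1 = 15/b - 5*1 = 15/b - 5 = -5 + 15/b)
Z(1)² = (-5 + 15/1)² = (-5 + 15*1)² = (-5 + 15)² = 10² = 100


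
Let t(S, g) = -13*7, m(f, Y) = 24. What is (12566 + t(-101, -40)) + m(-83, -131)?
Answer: 12499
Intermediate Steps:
t(S, g) = -91
(12566 + t(-101, -40)) + m(-83, -131) = (12566 - 91) + 24 = 12475 + 24 = 12499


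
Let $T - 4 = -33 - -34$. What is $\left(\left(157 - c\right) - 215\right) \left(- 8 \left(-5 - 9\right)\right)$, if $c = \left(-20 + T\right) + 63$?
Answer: $-11872$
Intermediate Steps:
$T = 5$ ($T = 4 - -1 = 4 + \left(-33 + 34\right) = 4 + 1 = 5$)
$c = 48$ ($c = \left(-20 + 5\right) + 63 = -15 + 63 = 48$)
$\left(\left(157 - c\right) - 215\right) \left(- 8 \left(-5 - 9\right)\right) = \left(\left(157 - 48\right) - 215\right) \left(- 8 \left(-5 - 9\right)\right) = \left(\left(157 - 48\right) - 215\right) \left(\left(-8\right) \left(-14\right)\right) = \left(109 - 215\right) 112 = \left(-106\right) 112 = -11872$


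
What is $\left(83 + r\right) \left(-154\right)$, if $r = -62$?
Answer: $-3234$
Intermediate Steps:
$\left(83 + r\right) \left(-154\right) = \left(83 - 62\right) \left(-154\right) = 21 \left(-154\right) = -3234$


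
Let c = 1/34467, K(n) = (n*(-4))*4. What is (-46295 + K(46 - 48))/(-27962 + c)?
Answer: 1594546821/963766253 ≈ 1.6545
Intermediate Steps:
K(n) = -16*n (K(n) = -4*n*4 = -16*n)
c = 1/34467 ≈ 2.9013e-5
(-46295 + K(46 - 48))/(-27962 + c) = (-46295 - 16*(46 - 48))/(-27962 + 1/34467) = (-46295 - 16*(-2))/(-963766253/34467) = (-46295 + 32)*(-34467/963766253) = -46263*(-34467/963766253) = 1594546821/963766253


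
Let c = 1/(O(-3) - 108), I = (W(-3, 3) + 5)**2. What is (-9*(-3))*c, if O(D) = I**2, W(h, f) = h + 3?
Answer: 27/517 ≈ 0.052224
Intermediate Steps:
W(h, f) = 3 + h
I = 25 (I = ((3 - 3) + 5)**2 = (0 + 5)**2 = 5**2 = 25)
O(D) = 625 (O(D) = 25**2 = 625)
c = 1/517 (c = 1/(625 - 108) = 1/517 ≈ 0.0019342)
(-9*(-3))*c = -9*(-3)*(1/517) = 27*(1/517) = 27/517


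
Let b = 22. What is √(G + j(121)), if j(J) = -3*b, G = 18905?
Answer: √18839 ≈ 137.26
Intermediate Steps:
j(J) = -66 (j(J) = -3*22 = -66)
√(G + j(121)) = √(18905 - 66) = √18839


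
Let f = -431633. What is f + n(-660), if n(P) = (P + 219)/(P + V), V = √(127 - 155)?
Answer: -47007782366/108907 + 441*I*√7/217814 ≈ -4.3163e+5 + 0.0053568*I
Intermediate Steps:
V = 2*I*√7 (V = √(-28) = 2*I*√7 ≈ 5.2915*I)
n(P) = (219 + P)/(P + 2*I*√7) (n(P) = (P + 219)/(P + 2*I*√7) = (219 + P)/(P + 2*I*√7))
f + n(-660) = -431633 + (219 - 660)/(-660 + 2*I*√7) = -431633 - 441/(-660 + 2*I*√7)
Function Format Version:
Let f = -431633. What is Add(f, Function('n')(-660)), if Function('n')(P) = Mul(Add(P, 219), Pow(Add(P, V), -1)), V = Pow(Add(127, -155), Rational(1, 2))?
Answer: Add(Rational(-47007782366, 108907), Mul(Rational(441, 217814), I, Pow(7, Rational(1, 2)))) ≈ Add(-4.3163e+5, Mul(0.0053568, I))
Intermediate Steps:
V = Mul(2, I, Pow(7, Rational(1, 2))) (V = Pow(-28, Rational(1, 2)) = Mul(2, I, Pow(7, Rational(1, 2))) ≈ Mul(5.2915, I))
Function('n')(P) = Mul(Pow(Add(P, Mul(2, I, Pow(7, Rational(1, 2)))), -1), Add(219, P)) (Function('n')(P) = Mul(Add(P, 219), Pow(Add(P, Mul(2, I, Pow(7, Rational(1, 2)))), -1)) = Mul(Add(219, P), Pow(Add(P, Mul(2, I, Pow(7, Rational(1, 2)))), -1)) = Mul(Pow(Add(P, Mul(2, I, Pow(7, Rational(1, 2)))), -1), Add(219, P)))
Add(f, Function('n')(-660)) = Add(-431633, Mul(Pow(Add(-660, Mul(2, I, Pow(7, Rational(1, 2)))), -1), Add(219, -660))) = Add(-431633, Mul(Pow(Add(-660, Mul(2, I, Pow(7, Rational(1, 2)))), -1), -441)) = Add(-431633, Mul(-441, Pow(Add(-660, Mul(2, I, Pow(7, Rational(1, 2)))), -1)))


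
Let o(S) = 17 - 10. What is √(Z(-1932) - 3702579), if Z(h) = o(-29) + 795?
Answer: I*√3701777 ≈ 1924.0*I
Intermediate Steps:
o(S) = 7
Z(h) = 802 (Z(h) = 7 + 795 = 802)
√(Z(-1932) - 3702579) = √(802 - 3702579) = √(-3701777) = I*√3701777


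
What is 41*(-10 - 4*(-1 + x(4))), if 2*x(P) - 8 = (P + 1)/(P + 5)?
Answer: -8528/9 ≈ -947.56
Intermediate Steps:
x(P) = 4 + (1 + P)/(2*(5 + P)) (x(P) = 4 + ((P + 1)/(P + 5))/2 = 4 + ((1 + P)/(5 + P))/2 = 4 + (1 + P)/(2*(5 + P)))
41*(-10 - 4*(-1 + x(4))) = 41*(-10 - 4*(-1 + (41 + 9*4)/(2*(5 + 4)))) = 41*(-10 - 4*(-1 + (½)*(41 + 36)/9)) = 41*(-10 - 4*(-1 + (½)*(⅑)*77)) = 41*(-10 - 4*(-1 + 77/18)) = 41*(-10 - 4*59/18) = 41*(-10 - 118/9) = 41*(-208/9) = -8528/9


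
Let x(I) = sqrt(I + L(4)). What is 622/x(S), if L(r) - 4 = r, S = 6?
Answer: 311*sqrt(14)/7 ≈ 166.24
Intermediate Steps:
L(r) = 4 + r
x(I) = sqrt(8 + I) (x(I) = sqrt(I + (4 + 4)) = sqrt(I + 8) = sqrt(8 + I))
622/x(S) = 622/(sqrt(8 + 6)) = 622/(sqrt(14)) = 622*(sqrt(14)/14) = 311*sqrt(14)/7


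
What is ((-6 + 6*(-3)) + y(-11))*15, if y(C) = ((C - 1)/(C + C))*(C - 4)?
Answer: -5310/11 ≈ -482.73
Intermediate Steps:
y(C) = (-1 + C)*(-4 + C)/(2*C) (y(C) = ((-1 + C)/((2*C)))*(-4 + C) = ((-1 + C)*(1/(2*C)))*(-4 + C) = ((-1 + C)/(2*C))*(-4 + C) = (-1 + C)*(-4 + C)/(2*C))
((-6 + 6*(-3)) + y(-11))*15 = ((-6 + 6*(-3)) + (½)*(4 - 11*(-5 - 11))/(-11))*15 = ((-6 - 18) + (½)*(-1/11)*(4 - 11*(-16)))*15 = (-24 + (½)*(-1/11)*(4 + 176))*15 = (-24 + (½)*(-1/11)*180)*15 = (-24 - 90/11)*15 = -354/11*15 = -5310/11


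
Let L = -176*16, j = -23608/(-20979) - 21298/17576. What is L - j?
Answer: -519151542565/184363452 ≈ -2815.9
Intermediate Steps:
j = -15938267/184363452 (j = -23608*(-1/20979) - 21298*1/17576 = 23608/20979 - 10649/8788 = -15938267/184363452 ≈ -0.086450)
L = -2816
L - j = -2816 - 1*(-15938267/184363452) = -2816 + 15938267/184363452 = -519151542565/184363452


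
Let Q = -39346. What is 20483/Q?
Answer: -20483/39346 ≈ -0.52059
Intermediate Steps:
20483/Q = 20483/(-39346) = 20483*(-1/39346) = -20483/39346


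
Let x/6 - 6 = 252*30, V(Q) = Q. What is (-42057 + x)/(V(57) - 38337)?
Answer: -1113/12760 ≈ -0.087226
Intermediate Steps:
x = 45396 (x = 36 + 6*(252*30) = 36 + 6*7560 = 36 + 45360 = 45396)
(-42057 + x)/(V(57) - 38337) = (-42057 + 45396)/(57 - 38337) = 3339/(-38280) = 3339*(-1/38280) = -1113/12760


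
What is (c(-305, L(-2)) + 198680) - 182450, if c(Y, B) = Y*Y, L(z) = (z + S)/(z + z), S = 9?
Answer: 109255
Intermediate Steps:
L(z) = (9 + z)/(2*z) (L(z) = (z + 9)/(z + z) = (9 + z)/((2*z)) = (9 + z)*(1/(2*z)) = (9 + z)/(2*z))
c(Y, B) = Y²
(c(-305, L(-2)) + 198680) - 182450 = ((-305)² + 198680) - 182450 = (93025 + 198680) - 182450 = 291705 - 182450 = 109255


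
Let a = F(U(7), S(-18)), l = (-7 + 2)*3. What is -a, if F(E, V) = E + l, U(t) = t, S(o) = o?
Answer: 8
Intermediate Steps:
l = -15 (l = -5*3 = -15)
F(E, V) = -15 + E (F(E, V) = E - 15 = -15 + E)
a = -8 (a = -15 + 7 = -8)
-a = -1*(-8) = 8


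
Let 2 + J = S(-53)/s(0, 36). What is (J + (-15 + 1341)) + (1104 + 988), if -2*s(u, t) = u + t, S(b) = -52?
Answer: 30770/9 ≈ 3418.9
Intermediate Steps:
s(u, t) = -t/2 - u/2 (s(u, t) = -(u + t)/2 = -(t + u)/2 = -t/2 - u/2)
J = 8/9 (J = -2 - 52/(-½*36 - ½*0) = -2 - 52/(-18 + 0) = -2 - 52/(-18) = -2 - 52*(-1/18) = -2 + 26/9 = 8/9 ≈ 0.88889)
(J + (-15 + 1341)) + (1104 + 988) = (8/9 + (-15 + 1341)) + (1104 + 988) = (8/9 + 1326) + 2092 = 11942/9 + 2092 = 30770/9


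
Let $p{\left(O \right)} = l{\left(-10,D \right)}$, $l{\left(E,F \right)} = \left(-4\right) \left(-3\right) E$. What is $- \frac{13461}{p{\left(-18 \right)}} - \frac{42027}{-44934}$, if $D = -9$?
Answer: $\frac{33883323}{299560} \approx 113.11$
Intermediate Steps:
$l{\left(E,F \right)} = 12 E$
$p{\left(O \right)} = -120$ ($p{\left(O \right)} = 12 \left(-10\right) = -120$)
$- \frac{13461}{p{\left(-18 \right)}} - \frac{42027}{-44934} = - \frac{13461}{-120} - \frac{42027}{-44934} = \left(-13461\right) \left(- \frac{1}{120}\right) - - \frac{14009}{14978} = \frac{4487}{40} + \frac{14009}{14978} = \frac{33883323}{299560}$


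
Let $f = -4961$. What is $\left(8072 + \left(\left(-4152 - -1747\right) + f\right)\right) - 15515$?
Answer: $-14809$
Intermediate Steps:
$\left(8072 + \left(\left(-4152 - -1747\right) + f\right)\right) - 15515 = \left(8072 - 7366\right) - 15515 = 706 - 15515 = -14809$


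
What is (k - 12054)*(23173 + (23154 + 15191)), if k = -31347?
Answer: -2669942718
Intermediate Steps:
(k - 12054)*(23173 + (23154 + 15191)) = (-31347 - 12054)*(23173 + (23154 + 15191)) = -43401*(23173 + 38345) = -43401*61518 = -2669942718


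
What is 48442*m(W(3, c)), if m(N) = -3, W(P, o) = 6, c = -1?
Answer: -145326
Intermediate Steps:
48442*m(W(3, c)) = 48442*(-3) = -145326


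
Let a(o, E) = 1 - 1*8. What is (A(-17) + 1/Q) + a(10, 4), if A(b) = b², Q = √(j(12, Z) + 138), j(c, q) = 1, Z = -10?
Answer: 282 + √139/139 ≈ 282.08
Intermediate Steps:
Q = √139 (Q = √(1 + 138) = √139 ≈ 11.790)
a(o, E) = -7 (a(o, E) = 1 - 8 = -7)
(A(-17) + 1/Q) + a(10, 4) = ((-17)² + 1/(√139)) - 7 = (289 + √139/139) - 7 = 282 + √139/139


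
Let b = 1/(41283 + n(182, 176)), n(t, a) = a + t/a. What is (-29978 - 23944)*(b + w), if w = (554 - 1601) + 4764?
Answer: -243752808485626/1216161 ≈ -2.0043e+8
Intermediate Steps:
b = 88/3648483 (b = 1/(41283 + (176 + 182/176)) = 1/(41283 + (176 + 182*(1/176))) = 1/(41283 + (176 + 91/88)) = 1/(41283 + 15579/88) = 1/(3648483/88) = 88/3648483 ≈ 2.4120e-5)
w = 3717 (w = -1047 + 4764 = 3717)
(-29978 - 23944)*(b + w) = (-29978 - 23944)*(88/3648483 + 3717) = -53922*13561411399/3648483 = -243752808485626/1216161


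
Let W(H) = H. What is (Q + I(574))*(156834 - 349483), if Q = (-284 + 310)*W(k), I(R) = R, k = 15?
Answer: -185713636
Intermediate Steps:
Q = 390 (Q = (-284 + 310)*15 = 26*15 = 390)
(Q + I(574))*(156834 - 349483) = (390 + 574)*(156834 - 349483) = 964*(-192649) = -185713636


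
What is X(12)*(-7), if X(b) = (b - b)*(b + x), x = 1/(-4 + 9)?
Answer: 0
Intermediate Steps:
x = ⅕ (x = 1/5 = ⅕ ≈ 0.20000)
X(b) = 0 (X(b) = (b - b)*(b + ⅕) = 0*(⅕ + b) = 0)
X(12)*(-7) = 0*(-7) = 0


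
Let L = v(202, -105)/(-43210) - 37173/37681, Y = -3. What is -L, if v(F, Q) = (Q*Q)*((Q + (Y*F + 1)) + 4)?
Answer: -29168947032/162819601 ≈ -179.15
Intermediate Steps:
v(F, Q) = Q**2*(5 + Q - 3*F) (v(F, Q) = (Q*Q)*((Q + (-3*F + 1)) + 4) = Q**2*((Q + (1 - 3*F)) + 4) = Q**2*((1 + Q - 3*F) + 4) = Q**2*(5 + Q - 3*F))
L = 29168947032/162819601 (L = ((-105)**2*(5 - 105 - 3*202))/(-43210) - 37173/37681 = (11025*(5 - 105 - 606))*(-1/43210) - 37173*1/37681 = (11025*(-706))*(-1/43210) - 37173/37681 = -7783650*(-1/43210) - 37173/37681 = 778365/4321 - 37173/37681 = 29168947032/162819601 ≈ 179.15)
-L = -1*29168947032/162819601 = -29168947032/162819601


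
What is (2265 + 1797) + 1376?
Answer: 5438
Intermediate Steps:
(2265 + 1797) + 1376 = 4062 + 1376 = 5438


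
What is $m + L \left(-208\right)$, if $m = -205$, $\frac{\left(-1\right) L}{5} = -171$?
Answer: $-178045$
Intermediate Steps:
$L = 855$ ($L = \left(-5\right) \left(-171\right) = 855$)
$m + L \left(-208\right) = -205 + 855 \left(-208\right) = -205 - 177840 = -178045$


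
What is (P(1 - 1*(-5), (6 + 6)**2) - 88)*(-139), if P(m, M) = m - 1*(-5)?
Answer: 10703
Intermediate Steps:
P(m, M) = 5 + m (P(m, M) = m + 5 = 5 + m)
(P(1 - 1*(-5), (6 + 6)**2) - 88)*(-139) = ((5 + (1 - 1*(-5))) - 88)*(-139) = ((5 + (1 + 5)) - 88)*(-139) = ((5 + 6) - 88)*(-139) = (11 - 88)*(-139) = -77*(-139) = 10703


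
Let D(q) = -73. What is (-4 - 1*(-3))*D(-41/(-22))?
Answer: 73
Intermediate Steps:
(-4 - 1*(-3))*D(-41/(-22)) = (-4 - 1*(-3))*(-73) = (-4 + 3)*(-73) = -1*(-73) = 73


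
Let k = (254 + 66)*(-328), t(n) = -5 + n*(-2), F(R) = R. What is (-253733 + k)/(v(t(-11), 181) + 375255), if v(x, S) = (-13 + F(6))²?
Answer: -358693/375304 ≈ -0.95574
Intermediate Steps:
t(n) = -5 - 2*n
k = -104960 (k = 320*(-328) = -104960)
v(x, S) = 49 (v(x, S) = (-13 + 6)² = (-7)² = 49)
(-253733 + k)/(v(t(-11), 181) + 375255) = (-253733 - 104960)/(49 + 375255) = -358693/375304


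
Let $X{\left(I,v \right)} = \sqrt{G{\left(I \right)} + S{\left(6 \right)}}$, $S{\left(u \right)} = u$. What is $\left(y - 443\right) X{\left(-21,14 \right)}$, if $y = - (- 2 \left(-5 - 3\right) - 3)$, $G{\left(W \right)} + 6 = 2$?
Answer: $- 456 \sqrt{2} \approx -644.88$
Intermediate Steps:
$G{\left(W \right)} = -4$ ($G{\left(W \right)} = -6 + 2 = -4$)
$X{\left(I,v \right)} = \sqrt{2}$ ($X{\left(I,v \right)} = \sqrt{-4 + 6} = \sqrt{2}$)
$y = -13$ ($y = - (\left(-2\right) \left(-8\right) - 3) = - (16 - 3) = \left(-1\right) 13 = -13$)
$\left(y - 443\right) X{\left(-21,14 \right)} = \left(-13 - 443\right) \sqrt{2} = - 456 \sqrt{2}$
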